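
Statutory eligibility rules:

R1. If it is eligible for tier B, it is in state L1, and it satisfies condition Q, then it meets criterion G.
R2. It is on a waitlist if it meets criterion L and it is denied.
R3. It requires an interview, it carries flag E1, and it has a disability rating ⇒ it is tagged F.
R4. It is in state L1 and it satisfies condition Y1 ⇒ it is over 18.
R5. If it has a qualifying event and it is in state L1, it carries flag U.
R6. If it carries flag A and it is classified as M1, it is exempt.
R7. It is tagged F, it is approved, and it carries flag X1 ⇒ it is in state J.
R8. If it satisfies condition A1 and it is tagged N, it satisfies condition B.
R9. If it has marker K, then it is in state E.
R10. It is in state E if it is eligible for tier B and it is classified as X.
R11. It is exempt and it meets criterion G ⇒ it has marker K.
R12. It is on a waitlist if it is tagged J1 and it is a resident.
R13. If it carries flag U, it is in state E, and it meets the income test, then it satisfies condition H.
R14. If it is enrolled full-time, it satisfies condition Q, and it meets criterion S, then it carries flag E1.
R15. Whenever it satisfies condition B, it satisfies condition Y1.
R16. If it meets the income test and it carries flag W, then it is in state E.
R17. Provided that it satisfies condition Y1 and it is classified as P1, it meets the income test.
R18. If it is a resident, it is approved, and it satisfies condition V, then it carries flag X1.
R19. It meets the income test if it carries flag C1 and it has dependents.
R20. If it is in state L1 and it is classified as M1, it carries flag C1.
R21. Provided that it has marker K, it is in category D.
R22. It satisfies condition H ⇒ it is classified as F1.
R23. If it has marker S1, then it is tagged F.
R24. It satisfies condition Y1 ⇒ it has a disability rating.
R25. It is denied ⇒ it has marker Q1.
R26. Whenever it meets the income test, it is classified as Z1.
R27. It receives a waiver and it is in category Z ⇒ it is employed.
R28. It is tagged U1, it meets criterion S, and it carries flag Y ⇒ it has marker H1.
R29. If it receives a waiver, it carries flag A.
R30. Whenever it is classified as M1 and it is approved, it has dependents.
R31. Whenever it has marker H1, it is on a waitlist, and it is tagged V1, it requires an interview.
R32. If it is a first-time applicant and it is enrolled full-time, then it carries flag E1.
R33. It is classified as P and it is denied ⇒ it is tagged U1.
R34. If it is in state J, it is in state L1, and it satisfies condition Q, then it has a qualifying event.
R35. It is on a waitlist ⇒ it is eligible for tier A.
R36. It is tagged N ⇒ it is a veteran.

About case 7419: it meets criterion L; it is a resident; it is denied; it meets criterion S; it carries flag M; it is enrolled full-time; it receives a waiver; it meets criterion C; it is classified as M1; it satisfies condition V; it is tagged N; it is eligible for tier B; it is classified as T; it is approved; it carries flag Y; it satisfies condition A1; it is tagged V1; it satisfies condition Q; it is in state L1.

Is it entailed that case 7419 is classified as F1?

No

Forward chaining from the given facts derives: meets criterion G, is on a waitlist, satisfies condition B, carries flag E1, satisfies condition Y1, carries flag X1, carries flag C1, has a disability rating, has marker Q1, carries flag A, has dependents, is eligible for tier A, is a veteran, is over 18, is exempt, has marker K, meets the income test, is in category D, is classified as Z1, is in state E.
The only rule concluding "it is classified as F1" is R22, which needs "it satisfies condition H"; that is never established.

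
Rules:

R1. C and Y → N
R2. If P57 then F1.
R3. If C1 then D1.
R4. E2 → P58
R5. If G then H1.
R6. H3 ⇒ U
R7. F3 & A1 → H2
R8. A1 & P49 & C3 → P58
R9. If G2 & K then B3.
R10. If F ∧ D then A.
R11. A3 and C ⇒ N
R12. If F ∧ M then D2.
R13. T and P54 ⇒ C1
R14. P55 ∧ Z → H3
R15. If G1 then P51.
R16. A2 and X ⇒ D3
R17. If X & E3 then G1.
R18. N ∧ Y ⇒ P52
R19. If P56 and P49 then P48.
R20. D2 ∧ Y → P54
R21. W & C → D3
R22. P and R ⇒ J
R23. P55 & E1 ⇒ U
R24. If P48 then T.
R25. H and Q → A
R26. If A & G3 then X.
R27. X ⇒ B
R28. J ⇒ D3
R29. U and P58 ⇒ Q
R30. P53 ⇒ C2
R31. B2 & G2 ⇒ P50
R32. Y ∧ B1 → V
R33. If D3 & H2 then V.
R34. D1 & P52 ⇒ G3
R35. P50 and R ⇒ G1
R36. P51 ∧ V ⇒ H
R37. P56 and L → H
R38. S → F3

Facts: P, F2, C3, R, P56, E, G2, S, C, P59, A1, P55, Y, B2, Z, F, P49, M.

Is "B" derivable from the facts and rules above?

Yes

N  (by R1: C, Y)
P58  (by R8: A1, P49, C3)
D2  (by R12: F, M)
H3  (by R14: P55, Z)
P52  (by R18: N, Y)
P48  (by R19: P56, P49)
P54  (by R20: D2, Y)
J  (by R22: P, R)
T  (by R24: P48)
D3  (by R28: J)
P50  (by R31: B2, G2)
G1  (by R35: P50, R)
F3  (by R38: S)
U  (by R6: H3)
H2  (by R7: F3, A1)
C1  (by R13: T, P54)
P51  (by R15: G1)
Q  (by R29: U, P58)
V  (by R33: D3, H2)
H  (by R36: P51, V)
D1  (by R3: C1)
A  (by R25: H, Q)
G3  (by R34: D1, P52)
X  (by R26: A, G3)
B  (by R27: X)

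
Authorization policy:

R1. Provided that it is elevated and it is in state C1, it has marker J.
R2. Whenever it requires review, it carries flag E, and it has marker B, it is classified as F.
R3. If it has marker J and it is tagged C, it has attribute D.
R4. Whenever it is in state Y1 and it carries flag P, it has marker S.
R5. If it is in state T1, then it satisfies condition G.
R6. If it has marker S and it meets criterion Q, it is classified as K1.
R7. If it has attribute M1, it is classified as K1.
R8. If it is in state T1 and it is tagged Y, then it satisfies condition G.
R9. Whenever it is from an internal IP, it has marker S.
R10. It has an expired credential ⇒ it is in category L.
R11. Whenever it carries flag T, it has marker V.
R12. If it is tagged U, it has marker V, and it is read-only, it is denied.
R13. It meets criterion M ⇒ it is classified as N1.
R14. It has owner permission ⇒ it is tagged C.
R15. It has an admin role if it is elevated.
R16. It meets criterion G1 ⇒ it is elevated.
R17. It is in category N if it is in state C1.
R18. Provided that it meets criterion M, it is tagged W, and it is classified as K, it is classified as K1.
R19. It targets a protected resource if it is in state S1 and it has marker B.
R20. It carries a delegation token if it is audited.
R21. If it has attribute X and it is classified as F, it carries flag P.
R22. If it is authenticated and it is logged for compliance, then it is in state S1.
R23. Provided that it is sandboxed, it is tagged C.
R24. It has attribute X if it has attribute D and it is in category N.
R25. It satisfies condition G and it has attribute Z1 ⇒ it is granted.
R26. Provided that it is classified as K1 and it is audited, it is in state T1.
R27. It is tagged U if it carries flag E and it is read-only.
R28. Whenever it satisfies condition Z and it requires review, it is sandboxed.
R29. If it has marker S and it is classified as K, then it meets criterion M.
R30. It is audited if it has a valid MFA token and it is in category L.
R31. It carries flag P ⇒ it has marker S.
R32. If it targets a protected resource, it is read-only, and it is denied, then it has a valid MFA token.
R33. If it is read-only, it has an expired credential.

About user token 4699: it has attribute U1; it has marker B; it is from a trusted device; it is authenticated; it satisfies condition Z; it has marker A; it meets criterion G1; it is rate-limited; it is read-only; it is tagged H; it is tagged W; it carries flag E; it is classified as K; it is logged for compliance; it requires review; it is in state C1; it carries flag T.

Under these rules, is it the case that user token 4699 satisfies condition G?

Yes

By R2 (it requires review, it carries flag E, it has marker B): it is classified as F.
By R11 (it carries flag T): it has marker V.
By R16 (it meets criterion G1): it is elevated.
By R17 (it is in state C1): it is in category N.
By R22 (it is authenticated, it is logged for compliance): it is in state S1.
By R27 (it carries flag E, it is read-only): it is tagged U.
By R28 (it satisfies condition Z, it requires review): it is sandboxed.
By R33 (it is read-only): it has an expired credential.
By R1 (it is elevated, it is in state C1): it has marker J.
By R10 (it has an expired credential): it is in category L.
By R12 (it is tagged U, it has marker V, it is read-only): it is denied.
By R19 (it is in state S1, it has marker B): it targets a protected resource.
By R23 (it is sandboxed): it is tagged C.
By R32 (it targets a protected resource, it is read-only, it is denied): it has a valid MFA token.
By R3 (it has marker J, it is tagged C): it has attribute D.
By R24 (it has attribute D, it is in category N): it has attribute X.
By R30 (it has a valid MFA token, it is in category L): it is audited.
By R21 (it has attribute X, it is classified as F): it carries flag P.
By R31 (it carries flag P): it has marker S.
By R29 (it has marker S, it is classified as K): it meets criterion M.
By R18 (it meets criterion M, it is tagged W, it is classified as K): it is classified as K1.
By R26 (it is classified as K1, it is audited): it is in state T1.
By R5 (it is in state T1): it satisfies condition G.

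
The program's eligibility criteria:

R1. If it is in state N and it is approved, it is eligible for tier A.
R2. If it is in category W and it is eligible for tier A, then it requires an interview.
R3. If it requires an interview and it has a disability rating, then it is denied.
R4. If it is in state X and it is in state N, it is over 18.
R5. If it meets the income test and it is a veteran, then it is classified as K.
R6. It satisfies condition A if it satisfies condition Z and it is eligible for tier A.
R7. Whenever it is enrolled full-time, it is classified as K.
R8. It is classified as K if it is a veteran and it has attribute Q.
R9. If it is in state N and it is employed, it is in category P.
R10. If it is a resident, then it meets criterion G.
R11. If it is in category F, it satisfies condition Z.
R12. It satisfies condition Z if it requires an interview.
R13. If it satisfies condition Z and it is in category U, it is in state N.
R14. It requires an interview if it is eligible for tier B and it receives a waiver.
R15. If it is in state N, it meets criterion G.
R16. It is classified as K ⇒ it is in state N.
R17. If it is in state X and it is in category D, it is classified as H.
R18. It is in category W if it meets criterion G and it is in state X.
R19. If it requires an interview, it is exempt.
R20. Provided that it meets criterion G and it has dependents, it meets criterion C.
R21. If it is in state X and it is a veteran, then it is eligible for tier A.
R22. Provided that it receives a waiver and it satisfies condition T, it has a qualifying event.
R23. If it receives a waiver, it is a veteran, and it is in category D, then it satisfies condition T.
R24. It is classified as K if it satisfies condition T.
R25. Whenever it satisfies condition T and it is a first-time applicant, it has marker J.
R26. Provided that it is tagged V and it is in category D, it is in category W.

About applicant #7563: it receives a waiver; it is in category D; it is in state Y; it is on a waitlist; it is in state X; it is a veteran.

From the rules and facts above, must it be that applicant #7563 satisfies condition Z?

Yes

By R21 (it is in state X, it is a veteran): it is eligible for tier A.
By R23 (it receives a waiver, it is a veteran, it is in category D): it satisfies condition T.
By R24 (it satisfies condition T): it is classified as K.
By R16 (it is classified as K): it is in state N.
By R15 (it is in state N): it meets criterion G.
By R18 (it meets criterion G, it is in state X): it is in category W.
By R2 (it is in category W, it is eligible for tier A): it requires an interview.
By R12 (it requires an interview): it satisfies condition Z.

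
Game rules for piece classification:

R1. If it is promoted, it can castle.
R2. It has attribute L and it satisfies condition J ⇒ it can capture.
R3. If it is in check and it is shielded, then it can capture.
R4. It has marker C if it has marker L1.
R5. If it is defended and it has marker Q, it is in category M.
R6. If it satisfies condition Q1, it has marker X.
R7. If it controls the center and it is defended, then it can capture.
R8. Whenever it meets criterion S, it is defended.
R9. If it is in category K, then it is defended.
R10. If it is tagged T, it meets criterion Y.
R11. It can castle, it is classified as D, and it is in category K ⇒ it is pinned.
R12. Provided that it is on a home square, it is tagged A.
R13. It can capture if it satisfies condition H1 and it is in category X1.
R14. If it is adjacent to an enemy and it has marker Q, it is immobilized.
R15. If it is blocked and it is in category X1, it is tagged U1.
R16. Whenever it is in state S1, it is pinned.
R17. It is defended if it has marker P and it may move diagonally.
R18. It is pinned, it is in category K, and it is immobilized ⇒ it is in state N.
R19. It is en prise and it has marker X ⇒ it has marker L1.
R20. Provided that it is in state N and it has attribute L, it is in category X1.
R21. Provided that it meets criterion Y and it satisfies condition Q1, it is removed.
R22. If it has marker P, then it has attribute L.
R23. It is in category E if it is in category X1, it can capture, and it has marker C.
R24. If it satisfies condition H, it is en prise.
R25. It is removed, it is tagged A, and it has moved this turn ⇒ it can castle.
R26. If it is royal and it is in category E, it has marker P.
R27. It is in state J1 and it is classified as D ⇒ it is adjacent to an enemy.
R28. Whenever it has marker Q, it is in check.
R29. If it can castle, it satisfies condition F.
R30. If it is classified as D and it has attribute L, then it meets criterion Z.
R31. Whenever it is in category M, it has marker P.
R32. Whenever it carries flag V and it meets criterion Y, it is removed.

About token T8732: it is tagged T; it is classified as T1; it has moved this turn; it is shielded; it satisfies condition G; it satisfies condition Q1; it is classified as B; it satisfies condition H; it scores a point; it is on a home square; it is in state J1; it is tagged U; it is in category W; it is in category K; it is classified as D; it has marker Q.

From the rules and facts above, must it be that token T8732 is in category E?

By R6 (it satisfies condition Q1): it has marker X.
By R9 (it is in category K): it is defended.
By R10 (it is tagged T): it meets criterion Y.
By R12 (it is on a home square): it is tagged A.
By R21 (it meets criterion Y, it satisfies condition Q1): it is removed.
By R24 (it satisfies condition H): it is en prise.
By R25 (it is removed, it is tagged A, it has moved this turn): it can castle.
By R27 (it is in state J1, it is classified as D): it is adjacent to an enemy.
By R28 (it has marker Q): it is in check.
By R3 (it is in check, it is shielded): it can capture.
By R5 (it is defended, it has marker Q): it is in category M.
By R11 (it can castle, it is classified as D, it is in category K): it is pinned.
By R14 (it is adjacent to an enemy, it has marker Q): it is immobilized.
By R18 (it is pinned, it is in category K, it is immobilized): it is in state N.
By R19 (it is en prise, it has marker X): it has marker L1.
By R31 (it is in category M): it has marker P.
By R4 (it has marker L1): it has marker C.
By R22 (it has marker P): it has attribute L.
By R20 (it is in state N, it has attribute L): it is in category X1.
By R23 (it is in category X1, it can capture, it has marker C): it is in category E.

Yes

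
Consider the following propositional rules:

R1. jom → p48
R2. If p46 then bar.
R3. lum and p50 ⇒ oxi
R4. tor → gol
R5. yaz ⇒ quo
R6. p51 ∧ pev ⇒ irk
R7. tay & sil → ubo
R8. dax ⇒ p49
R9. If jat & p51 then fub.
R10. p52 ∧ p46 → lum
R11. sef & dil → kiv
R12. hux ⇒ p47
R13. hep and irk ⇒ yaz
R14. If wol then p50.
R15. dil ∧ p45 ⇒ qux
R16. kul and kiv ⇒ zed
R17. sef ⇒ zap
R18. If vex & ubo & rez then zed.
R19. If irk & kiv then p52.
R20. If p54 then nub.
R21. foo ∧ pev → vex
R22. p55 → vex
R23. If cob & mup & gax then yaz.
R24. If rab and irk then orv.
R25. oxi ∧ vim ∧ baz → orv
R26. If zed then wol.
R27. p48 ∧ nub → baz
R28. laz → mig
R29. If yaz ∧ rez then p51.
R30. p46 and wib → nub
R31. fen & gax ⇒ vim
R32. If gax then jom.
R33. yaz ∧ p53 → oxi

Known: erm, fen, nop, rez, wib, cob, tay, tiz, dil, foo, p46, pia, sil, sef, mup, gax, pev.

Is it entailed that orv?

ubo  (by R7: tay, sil)
kiv  (by R11: sef, dil)
vex  (by R21: foo, pev)
yaz  (by R23: cob, mup, gax)
p51  (by R29: yaz, rez)
nub  (by R30: p46, wib)
vim  (by R31: fen, gax)
jom  (by R32: gax)
p48  (by R1: jom)
irk  (by R6: p51, pev)
zed  (by R18: vex, ubo, rez)
p52  (by R19: irk, kiv)
wol  (by R26: zed)
baz  (by R27: p48, nub)
lum  (by R10: p52, p46)
p50  (by R14: wol)
oxi  (by R3: lum, p50)
orv  (by R25: oxi, vim, baz)

Yes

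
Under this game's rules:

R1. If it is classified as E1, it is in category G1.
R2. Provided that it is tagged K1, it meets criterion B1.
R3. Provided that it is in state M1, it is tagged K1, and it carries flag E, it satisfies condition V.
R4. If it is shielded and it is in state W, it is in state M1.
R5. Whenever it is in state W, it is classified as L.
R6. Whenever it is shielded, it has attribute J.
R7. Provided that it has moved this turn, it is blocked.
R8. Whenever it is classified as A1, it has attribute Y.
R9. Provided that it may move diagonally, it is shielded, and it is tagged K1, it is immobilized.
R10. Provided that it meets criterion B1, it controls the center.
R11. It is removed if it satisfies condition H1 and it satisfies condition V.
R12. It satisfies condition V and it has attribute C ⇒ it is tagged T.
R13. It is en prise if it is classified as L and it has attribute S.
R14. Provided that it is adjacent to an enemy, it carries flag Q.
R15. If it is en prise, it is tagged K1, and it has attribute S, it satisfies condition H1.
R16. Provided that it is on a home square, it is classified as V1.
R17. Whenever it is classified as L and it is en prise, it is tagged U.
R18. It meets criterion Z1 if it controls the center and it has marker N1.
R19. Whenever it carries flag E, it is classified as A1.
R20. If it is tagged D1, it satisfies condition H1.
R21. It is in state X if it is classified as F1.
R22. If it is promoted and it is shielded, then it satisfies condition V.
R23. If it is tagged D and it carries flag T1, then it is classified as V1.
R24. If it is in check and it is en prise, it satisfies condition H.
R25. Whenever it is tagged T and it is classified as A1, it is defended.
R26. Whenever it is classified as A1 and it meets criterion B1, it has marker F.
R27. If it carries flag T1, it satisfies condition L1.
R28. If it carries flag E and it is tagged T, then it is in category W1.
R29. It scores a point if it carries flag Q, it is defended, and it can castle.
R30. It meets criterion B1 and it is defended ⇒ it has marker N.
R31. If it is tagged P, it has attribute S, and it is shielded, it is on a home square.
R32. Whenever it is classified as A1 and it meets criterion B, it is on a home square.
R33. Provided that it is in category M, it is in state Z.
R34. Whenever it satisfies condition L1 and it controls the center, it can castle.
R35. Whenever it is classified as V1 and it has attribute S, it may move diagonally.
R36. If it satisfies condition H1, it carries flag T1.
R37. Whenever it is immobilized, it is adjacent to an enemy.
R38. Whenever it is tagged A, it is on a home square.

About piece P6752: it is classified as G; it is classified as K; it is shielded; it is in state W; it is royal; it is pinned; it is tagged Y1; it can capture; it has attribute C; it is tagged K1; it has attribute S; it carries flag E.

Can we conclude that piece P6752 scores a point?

No

Forward chaining from the given facts derives: meets criterion B1, is in state M1, is classified as L, has attribute J, controls the center, is en prise, satisfies condition H1, is tagged U, is classified as A1, has marker F, carries flag T1, satisfies condition V, has attribute Y, is removed, is tagged T, is defended, satisfies condition L1, is in category W1, has marker N, can castle.
The only rule concluding "it scores a point" is R29, which needs "it carries flag Q"; that is never established.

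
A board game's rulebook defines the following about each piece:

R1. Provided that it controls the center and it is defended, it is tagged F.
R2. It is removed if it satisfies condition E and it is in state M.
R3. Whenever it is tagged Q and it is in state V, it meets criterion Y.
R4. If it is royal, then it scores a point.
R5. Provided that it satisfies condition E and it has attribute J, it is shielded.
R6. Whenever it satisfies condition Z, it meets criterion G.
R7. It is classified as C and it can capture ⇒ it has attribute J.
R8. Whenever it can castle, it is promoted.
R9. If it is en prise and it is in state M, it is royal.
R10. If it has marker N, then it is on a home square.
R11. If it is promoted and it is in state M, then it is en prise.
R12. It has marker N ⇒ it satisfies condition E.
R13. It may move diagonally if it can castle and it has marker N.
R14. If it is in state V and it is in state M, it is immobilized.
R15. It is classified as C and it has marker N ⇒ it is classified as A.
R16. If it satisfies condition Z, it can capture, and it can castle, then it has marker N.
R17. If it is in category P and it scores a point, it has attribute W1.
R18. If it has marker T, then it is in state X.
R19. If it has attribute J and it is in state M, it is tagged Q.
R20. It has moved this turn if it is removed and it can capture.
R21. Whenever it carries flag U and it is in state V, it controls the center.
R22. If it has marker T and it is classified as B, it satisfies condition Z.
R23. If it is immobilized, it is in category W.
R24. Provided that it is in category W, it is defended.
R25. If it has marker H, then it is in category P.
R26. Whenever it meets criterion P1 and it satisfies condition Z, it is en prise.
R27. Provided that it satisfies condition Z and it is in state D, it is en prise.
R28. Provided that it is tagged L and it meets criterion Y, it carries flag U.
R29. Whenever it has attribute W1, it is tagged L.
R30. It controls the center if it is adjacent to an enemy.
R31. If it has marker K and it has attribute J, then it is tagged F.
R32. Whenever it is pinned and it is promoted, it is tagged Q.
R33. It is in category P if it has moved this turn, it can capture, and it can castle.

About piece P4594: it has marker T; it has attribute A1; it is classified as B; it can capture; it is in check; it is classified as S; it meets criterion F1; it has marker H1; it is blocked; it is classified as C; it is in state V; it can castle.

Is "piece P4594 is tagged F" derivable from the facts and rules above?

No

Forward chaining from the given facts derives: has attribute J, is promoted, is in state X, satisfies condition Z, meets criterion G, has marker N, is on a home square, satisfies condition E, may move diagonally, is classified as A, is shielded.
Rules concluding "it is tagged F": R1 needs "it controls the center"; R31 needs "it has marker K" — none of these are established.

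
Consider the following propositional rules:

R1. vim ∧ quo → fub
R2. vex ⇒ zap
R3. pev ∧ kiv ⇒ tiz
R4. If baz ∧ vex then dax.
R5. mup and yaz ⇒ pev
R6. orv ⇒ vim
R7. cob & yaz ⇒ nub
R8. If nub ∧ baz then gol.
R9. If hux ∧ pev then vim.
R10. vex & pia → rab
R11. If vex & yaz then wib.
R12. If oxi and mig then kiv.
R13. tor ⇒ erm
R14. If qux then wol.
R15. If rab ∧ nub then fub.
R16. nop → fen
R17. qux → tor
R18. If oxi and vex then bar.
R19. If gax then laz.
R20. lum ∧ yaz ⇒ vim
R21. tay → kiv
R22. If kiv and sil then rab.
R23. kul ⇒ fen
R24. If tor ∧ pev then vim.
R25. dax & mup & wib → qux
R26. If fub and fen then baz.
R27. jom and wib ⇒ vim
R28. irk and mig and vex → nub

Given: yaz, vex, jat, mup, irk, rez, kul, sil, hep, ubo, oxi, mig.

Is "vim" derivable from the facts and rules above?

Yes

pev  (by R5: mup, yaz)
wib  (by R11: vex, yaz)
kiv  (by R12: oxi, mig)
rab  (by R22: kiv, sil)
fen  (by R23: kul)
nub  (by R28: irk, mig, vex)
fub  (by R15: rab, nub)
baz  (by R26: fub, fen)
dax  (by R4: baz, vex)
qux  (by R25: dax, mup, wib)
tor  (by R17: qux)
vim  (by R24: tor, pev)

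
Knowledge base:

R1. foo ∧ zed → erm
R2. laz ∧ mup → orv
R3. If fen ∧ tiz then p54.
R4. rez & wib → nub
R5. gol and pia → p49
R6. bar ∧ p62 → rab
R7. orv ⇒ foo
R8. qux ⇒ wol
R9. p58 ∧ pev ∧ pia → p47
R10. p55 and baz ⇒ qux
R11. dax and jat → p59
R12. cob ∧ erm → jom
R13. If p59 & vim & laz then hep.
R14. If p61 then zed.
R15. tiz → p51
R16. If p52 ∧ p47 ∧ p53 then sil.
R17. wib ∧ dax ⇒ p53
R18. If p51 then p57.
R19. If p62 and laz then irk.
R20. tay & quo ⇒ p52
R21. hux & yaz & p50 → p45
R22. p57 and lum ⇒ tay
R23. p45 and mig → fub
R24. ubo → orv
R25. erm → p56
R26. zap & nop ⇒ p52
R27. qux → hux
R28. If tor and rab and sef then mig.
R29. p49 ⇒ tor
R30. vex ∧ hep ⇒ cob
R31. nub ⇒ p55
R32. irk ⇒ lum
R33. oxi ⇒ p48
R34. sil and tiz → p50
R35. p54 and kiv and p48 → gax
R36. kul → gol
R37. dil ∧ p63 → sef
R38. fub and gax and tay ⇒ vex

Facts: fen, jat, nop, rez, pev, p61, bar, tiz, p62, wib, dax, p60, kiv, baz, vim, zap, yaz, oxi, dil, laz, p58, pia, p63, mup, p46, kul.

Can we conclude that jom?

Yes

orv  (by R2: laz, mup)
p54  (by R3: fen, tiz)
nub  (by R4: rez, wib)
rab  (by R6: bar, p62)
foo  (by R7: orv)
p47  (by R9: p58, pev, pia)
p59  (by R11: dax, jat)
hep  (by R13: p59, vim, laz)
zed  (by R14: p61)
p51  (by R15: tiz)
p53  (by R17: wib, dax)
p57  (by R18: p51)
irk  (by R19: p62, laz)
p52  (by R26: zap, nop)
p55  (by R31: nub)
lum  (by R32: irk)
p48  (by R33: oxi)
gax  (by R35: p54, kiv, p48)
gol  (by R36: kul)
sef  (by R37: dil, p63)
erm  (by R1: foo, zed)
p49  (by R5: gol, pia)
qux  (by R10: p55, baz)
sil  (by R16: p52, p47, p53)
tay  (by R22: p57, lum)
hux  (by R27: qux)
tor  (by R29: p49)
p50  (by R34: sil, tiz)
p45  (by R21: hux, yaz, p50)
mig  (by R28: tor, rab, sef)
fub  (by R23: p45, mig)
vex  (by R38: fub, gax, tay)
cob  (by R30: vex, hep)
jom  (by R12: cob, erm)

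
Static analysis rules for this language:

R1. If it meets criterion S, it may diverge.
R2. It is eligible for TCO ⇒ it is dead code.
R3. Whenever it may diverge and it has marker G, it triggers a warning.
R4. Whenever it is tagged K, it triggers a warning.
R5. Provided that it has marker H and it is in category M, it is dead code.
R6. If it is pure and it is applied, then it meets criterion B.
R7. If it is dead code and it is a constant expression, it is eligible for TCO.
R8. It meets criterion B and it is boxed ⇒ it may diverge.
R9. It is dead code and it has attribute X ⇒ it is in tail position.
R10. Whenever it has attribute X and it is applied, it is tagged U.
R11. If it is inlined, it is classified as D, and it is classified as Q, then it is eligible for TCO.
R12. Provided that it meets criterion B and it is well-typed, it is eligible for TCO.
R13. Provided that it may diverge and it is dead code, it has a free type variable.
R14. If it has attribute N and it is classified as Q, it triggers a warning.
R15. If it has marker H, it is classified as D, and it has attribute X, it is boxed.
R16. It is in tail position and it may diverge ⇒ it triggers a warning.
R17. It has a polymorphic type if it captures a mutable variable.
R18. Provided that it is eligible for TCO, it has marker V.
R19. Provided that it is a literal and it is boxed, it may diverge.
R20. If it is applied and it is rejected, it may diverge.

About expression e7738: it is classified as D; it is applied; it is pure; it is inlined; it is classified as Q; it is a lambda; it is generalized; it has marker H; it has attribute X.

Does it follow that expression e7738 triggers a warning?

Yes

By R6 (it is pure, it is applied): it meets criterion B.
By R11 (it is inlined, it is classified as D, it is classified as Q): it is eligible for TCO.
By R15 (it has marker H, it is classified as D, it has attribute X): it is boxed.
By R2 (it is eligible for TCO): it is dead code.
By R8 (it meets criterion B, it is boxed): it may diverge.
By R9 (it is dead code, it has attribute X): it is in tail position.
By R16 (it is in tail position, it may diverge): it triggers a warning.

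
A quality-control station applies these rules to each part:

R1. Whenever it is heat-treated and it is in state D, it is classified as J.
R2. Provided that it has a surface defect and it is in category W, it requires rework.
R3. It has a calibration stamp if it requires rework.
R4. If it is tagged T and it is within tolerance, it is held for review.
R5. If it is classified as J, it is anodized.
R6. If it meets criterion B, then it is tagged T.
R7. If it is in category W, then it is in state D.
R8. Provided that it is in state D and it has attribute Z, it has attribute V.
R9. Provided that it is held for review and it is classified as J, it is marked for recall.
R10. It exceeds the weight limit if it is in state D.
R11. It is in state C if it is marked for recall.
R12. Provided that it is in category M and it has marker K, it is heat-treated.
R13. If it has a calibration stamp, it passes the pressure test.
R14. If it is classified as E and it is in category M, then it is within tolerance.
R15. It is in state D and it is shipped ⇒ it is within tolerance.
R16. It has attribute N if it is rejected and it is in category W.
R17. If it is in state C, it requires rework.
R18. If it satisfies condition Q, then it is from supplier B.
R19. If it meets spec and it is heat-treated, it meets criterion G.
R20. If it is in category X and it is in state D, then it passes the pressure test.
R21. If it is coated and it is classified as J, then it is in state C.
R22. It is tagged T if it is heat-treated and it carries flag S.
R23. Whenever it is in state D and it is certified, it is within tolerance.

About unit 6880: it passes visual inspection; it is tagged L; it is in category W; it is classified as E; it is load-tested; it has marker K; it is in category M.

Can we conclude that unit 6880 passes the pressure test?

No

Forward chaining from the given facts derives: is in state D, exceeds the weight limit, is heat-treated, is within tolerance, is classified as J, is anodized.
Rules concluding "it passes the pressure test": R13 needs "it has a calibration stamp"; R20 needs "it is in category X" — none of these are established.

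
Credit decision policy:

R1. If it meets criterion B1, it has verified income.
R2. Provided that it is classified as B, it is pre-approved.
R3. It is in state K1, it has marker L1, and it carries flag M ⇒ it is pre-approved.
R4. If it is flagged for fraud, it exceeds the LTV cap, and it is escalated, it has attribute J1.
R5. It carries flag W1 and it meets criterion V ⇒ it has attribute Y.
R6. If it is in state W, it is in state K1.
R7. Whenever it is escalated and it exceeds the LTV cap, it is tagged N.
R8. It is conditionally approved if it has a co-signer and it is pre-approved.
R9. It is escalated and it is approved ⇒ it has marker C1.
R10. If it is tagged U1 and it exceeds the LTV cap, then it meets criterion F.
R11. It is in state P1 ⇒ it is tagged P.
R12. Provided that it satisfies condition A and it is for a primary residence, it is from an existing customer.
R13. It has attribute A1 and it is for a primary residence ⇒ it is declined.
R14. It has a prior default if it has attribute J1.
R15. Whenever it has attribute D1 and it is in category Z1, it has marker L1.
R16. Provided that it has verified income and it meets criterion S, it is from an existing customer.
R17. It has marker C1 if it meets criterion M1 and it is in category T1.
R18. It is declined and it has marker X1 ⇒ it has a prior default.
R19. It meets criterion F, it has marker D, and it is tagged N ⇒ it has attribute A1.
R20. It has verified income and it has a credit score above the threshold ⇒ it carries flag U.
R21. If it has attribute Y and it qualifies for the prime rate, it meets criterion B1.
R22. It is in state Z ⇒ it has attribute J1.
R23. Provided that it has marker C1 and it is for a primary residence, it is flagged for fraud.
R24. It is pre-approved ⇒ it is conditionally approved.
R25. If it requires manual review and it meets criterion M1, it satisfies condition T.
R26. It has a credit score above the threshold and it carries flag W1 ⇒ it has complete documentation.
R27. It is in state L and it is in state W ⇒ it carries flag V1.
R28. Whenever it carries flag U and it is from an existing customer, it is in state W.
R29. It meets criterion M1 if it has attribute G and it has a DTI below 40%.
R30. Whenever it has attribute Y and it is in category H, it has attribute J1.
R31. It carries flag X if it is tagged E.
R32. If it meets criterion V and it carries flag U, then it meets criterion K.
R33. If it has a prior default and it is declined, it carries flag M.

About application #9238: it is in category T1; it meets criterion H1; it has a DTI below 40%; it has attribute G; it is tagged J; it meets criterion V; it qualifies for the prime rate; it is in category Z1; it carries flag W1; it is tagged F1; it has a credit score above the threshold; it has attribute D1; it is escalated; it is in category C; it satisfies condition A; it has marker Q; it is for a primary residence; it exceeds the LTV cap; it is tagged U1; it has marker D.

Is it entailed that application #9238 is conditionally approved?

By R5 (it carries flag W1, it meets criterion V): it has attribute Y.
By R7 (it is escalated, it exceeds the LTV cap): it is tagged N.
By R10 (it is tagged U1, it exceeds the LTV cap): it meets criterion F.
By R12 (it satisfies condition A, it is for a primary residence): it is from an existing customer.
By R15 (it has attribute D1, it is in category Z1): it has marker L1.
By R19 (it meets criterion F, it has marker D, it is tagged N): it has attribute A1.
By R21 (it has attribute Y, it qualifies for the prime rate): it meets criterion B1.
By R29 (it has attribute G, it has a DTI below 40%): it meets criterion M1.
By R1 (it meets criterion B1): it has verified income.
By R13 (it has attribute A1, it is for a primary residence): it is declined.
By R17 (it meets criterion M1, it is in category T1): it has marker C1.
By R20 (it has verified income, it has a credit score above the threshold): it carries flag U.
By R23 (it has marker C1, it is for a primary residence): it is flagged for fraud.
By R28 (it carries flag U, it is from an existing customer): it is in state W.
By R4 (it is flagged for fraud, it exceeds the LTV cap, it is escalated): it has attribute J1.
By R6 (it is in state W): it is in state K1.
By R14 (it has attribute J1): it has a prior default.
By R33 (it has a prior default, it is declined): it carries flag M.
By R3 (it is in state K1, it has marker L1, it carries flag M): it is pre-approved.
By R24 (it is pre-approved): it is conditionally approved.

Yes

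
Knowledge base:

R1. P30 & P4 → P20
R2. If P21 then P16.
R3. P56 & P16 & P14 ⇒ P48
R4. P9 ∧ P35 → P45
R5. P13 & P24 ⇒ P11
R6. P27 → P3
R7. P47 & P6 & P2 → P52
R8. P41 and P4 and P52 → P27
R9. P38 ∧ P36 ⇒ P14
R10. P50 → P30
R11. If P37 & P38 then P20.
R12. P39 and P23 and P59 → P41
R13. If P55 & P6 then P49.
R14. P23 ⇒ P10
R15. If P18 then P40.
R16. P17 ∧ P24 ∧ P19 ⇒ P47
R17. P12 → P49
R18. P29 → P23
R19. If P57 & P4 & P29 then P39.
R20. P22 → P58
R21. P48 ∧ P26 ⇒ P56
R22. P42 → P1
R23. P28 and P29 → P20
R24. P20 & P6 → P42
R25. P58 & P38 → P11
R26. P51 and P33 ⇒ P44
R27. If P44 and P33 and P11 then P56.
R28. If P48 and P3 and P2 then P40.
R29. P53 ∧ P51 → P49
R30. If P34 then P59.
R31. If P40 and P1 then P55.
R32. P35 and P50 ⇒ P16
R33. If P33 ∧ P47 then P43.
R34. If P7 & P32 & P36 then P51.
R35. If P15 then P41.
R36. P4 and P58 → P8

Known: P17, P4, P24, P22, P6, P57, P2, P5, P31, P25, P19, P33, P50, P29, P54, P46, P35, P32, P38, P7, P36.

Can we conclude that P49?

Forward chaining from the given facts derives: P14, P30, P47, P23, P39, P58, P11, P16, P43, P51, P8, P20, P52, P10, P42, P44, P56, P48, P1.
Rules concluding P49: R13 needs P55; R17 needs P12; R29 needs P53 — none of these are established.

No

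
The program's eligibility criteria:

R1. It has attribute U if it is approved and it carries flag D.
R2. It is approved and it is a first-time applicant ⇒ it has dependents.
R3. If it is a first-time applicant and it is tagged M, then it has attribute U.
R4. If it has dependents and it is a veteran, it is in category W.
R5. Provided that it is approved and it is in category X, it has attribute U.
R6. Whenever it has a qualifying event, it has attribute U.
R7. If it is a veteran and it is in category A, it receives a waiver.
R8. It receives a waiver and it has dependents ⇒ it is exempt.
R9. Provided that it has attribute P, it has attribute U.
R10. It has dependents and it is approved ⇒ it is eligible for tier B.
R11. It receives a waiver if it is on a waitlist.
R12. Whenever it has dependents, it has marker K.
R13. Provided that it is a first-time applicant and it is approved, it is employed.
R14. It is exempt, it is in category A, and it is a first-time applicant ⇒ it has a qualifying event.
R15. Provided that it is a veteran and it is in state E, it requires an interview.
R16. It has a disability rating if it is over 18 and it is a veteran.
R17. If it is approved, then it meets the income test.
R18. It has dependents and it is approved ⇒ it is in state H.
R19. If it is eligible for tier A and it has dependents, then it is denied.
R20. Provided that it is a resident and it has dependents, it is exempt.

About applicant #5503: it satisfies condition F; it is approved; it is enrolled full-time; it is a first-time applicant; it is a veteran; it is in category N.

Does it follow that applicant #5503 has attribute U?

Forward chaining from the given facts derives: has dependents, is in category W, is eligible for tier B, has marker K, is employed, meets the income test, is in state H.
Rules concluding "it has attribute U": R1 needs "it carries flag D"; R3 needs "it is tagged M"; R5 needs "it is in category X"; R6 needs "it has a qualifying event"; R9 needs "it has attribute P" — none of these are established.

No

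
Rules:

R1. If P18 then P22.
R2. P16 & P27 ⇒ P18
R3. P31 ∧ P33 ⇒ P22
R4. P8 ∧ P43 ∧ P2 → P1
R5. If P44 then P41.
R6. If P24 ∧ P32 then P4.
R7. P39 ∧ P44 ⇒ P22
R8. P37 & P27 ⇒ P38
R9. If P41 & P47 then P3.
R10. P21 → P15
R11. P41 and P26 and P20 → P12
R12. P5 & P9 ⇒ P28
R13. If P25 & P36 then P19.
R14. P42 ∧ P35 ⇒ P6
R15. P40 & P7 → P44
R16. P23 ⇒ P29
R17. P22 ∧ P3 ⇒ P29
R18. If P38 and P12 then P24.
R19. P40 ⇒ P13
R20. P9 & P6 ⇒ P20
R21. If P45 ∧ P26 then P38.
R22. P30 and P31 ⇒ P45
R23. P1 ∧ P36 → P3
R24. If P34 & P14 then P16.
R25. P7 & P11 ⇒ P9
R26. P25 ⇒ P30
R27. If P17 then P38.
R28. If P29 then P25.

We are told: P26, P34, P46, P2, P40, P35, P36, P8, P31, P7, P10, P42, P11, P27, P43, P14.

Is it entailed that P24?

Yes

P1  (by R4: P8, P43, P2)
P6  (by R14: P42, P35)
P44  (by R15: P40, P7)
P3  (by R23: P1, P36)
P16  (by R24: P34, P14)
P9  (by R25: P7, P11)
P18  (by R2: P16, P27)
P41  (by R5: P44)
P20  (by R20: P9, P6)
P22  (by R1: P18)
P12  (by R11: P41, P26, P20)
P29  (by R17: P22, P3)
P25  (by R28: P29)
P30  (by R26: P25)
P45  (by R22: P30, P31)
P38  (by R21: P45, P26)
P24  (by R18: P38, P12)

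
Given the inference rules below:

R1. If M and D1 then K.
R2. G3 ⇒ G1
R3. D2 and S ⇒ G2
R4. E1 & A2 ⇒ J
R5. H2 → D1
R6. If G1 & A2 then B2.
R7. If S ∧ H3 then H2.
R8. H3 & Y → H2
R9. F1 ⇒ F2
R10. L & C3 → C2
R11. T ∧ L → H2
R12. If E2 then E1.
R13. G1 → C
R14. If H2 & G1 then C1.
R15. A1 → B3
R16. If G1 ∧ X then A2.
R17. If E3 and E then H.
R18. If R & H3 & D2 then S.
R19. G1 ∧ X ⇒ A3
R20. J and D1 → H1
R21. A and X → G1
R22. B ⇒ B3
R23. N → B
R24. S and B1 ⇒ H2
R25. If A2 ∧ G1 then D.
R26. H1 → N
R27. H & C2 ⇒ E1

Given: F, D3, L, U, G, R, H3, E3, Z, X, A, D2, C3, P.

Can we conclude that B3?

No

Forward chaining from the given facts derives: C2, S, G1, G2, H2, C, C1, A2, A3, D, D1, B2.
Rules concluding B3: R15 needs A1; R22 needs B — none of these are established.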